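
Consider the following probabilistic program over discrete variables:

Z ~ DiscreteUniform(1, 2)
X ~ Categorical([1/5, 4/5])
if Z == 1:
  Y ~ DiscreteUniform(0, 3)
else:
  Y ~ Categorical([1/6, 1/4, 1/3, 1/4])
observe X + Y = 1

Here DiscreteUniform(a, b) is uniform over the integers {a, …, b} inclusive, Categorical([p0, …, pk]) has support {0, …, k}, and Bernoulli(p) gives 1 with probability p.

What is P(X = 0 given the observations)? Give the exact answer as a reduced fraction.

P(X = 0 | obs) = 3/13

Enumerate traces; 4 have nonzero weight after conditioning:
  (Z=1, X=0, Y=1) weight 1/40
  (Z=1, X=1, Y=0) weight 1/10
  (Z=2, X=0, Y=1) weight 1/40
  (Z=2, X=1, Y=0) weight 1/15
Group by X:
  weight(X=0) = 1/20
  weight(X=1) = 1/6
Total weight = 1/20 + 1/6 = 13/60
P(X=0 | obs) = 1/20 / 13/60 = 3/13
P(X=1 | obs) = 1/6 / 13/60 = 10/13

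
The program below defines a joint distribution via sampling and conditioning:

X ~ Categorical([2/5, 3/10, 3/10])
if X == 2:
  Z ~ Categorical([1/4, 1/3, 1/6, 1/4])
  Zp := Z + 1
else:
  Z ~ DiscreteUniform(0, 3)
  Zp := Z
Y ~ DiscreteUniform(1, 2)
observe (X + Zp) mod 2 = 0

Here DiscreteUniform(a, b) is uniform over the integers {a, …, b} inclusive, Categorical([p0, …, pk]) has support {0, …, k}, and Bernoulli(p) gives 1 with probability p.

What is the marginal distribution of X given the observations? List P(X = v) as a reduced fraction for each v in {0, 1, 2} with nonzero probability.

P(X=0) = 8/21, P(X=1) = 2/7, P(X=2) = 1/3

Enumerate traces; 12 have nonzero weight after conditioning:
  (X=0, Z=0, Y=1) weight 1/20
  (X=0, Z=0, Y=2) weight 1/20
  (X=0, Z=2, Y=1) weight 1/20
  (X=0, Z=2, Y=2) weight 1/20
  (X=1, Z=1, Y=1) weight 3/80
  (X=1, Z=1, Y=2) weight 3/80
  (X=1, Z=3, Y=1) weight 3/80
  (X=1, Z=3, Y=2) weight 3/80
  (X=2, Z=1, Y=1) weight 1/20
  … 3 more
Group by X:
  weight(X=0) = 1/5
  weight(X=1) = 3/20
  weight(X=2) = 7/40
Total weight = 1/5 + 3/20 + 7/40 = 21/40
P(X=0 | obs) = 1/5 / 21/40 = 8/21
P(X=1 | obs) = 3/20 / 21/40 = 2/7
P(X=2 | obs) = 7/40 / 21/40 = 1/3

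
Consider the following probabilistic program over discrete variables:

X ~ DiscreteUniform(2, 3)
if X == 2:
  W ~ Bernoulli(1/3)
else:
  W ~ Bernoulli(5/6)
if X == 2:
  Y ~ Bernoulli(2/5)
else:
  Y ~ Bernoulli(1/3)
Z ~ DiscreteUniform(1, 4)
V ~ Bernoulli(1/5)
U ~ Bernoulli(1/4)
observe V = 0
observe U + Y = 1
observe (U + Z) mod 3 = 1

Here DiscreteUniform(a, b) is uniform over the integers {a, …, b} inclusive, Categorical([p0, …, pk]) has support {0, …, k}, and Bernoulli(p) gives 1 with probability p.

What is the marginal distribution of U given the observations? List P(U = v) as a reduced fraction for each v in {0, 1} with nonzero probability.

Enumerate traces; 12 have nonzero weight after conditioning:
  (X=2, W=0, Y=0, Z=3, V=0, U=1) weight 1/100
  (X=2, W=0, Y=1, Z=1, V=0, U=0) weight 1/50
  (X=2, W=0, Y=1, Z=4, V=0, U=0) weight 1/50
  (X=2, W=1, Y=0, Z=3, V=0, U=1) weight 1/200
  (X=2, W=1, Y=1, Z=1, V=0, U=0) weight 1/100
  (X=2, W=1, Y=1, Z=4, V=0, U=0) weight 1/100
  (X=3, W=0, Y=0, Z=3, V=0, U=1) weight 1/360
  (X=3, W=0, Y=1, Z=1, V=0, U=0) weight 1/240
  … 4 more
Group by U:
  weight(U=0) = 11/100
  weight(U=1) = 19/600
Total weight = 11/100 + 19/600 = 17/120
P(U=0 | obs) = 11/100 / 17/120 = 66/85
P(U=1 | obs) = 19/600 / 17/120 = 19/85

P(U=0) = 66/85, P(U=1) = 19/85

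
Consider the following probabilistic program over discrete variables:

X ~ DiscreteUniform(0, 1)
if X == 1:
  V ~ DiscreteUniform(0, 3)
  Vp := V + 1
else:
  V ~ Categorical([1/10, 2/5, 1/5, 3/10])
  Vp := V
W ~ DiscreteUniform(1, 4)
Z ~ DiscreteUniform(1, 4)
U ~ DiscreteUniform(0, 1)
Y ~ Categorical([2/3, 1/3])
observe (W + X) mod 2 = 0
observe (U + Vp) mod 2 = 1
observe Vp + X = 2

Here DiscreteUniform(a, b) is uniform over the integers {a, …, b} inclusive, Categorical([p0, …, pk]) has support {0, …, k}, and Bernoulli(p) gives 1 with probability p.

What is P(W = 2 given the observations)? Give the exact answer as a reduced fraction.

Enumerate traces; 32 have nonzero weight after conditioning:
  (X=0, V=2, W=2, Z=1, U=1, Y=0) weight 1/480
  (X=0, V=2, W=2, Z=1, U=1, Y=1) weight 1/960
  (X=0, V=2, W=2, Z=2, U=1, Y=0) weight 1/480
  (X=0, V=2, W=2, Z=2, U=1, Y=1) weight 1/960
  (X=0, V=2, W=2, Z=3, U=1, Y=0) weight 1/480
  (X=0, V=2, W=2, Z=3, U=1, Y=1) weight 1/960
  (X=0, V=2, W=2, Z=4, U=1, Y=0) weight 1/480
  (X=0, V=2, W=2, Z=4, U=1, Y=1) weight 1/960
  (X=0, V=2, W=4, Z=1, U=1, Y=0) weight 1/480
  (X=1, V=0, W=1, Z=1, U=0, Y=0) weight 1/384
  … 22 more
Group by W:
  weight(W=1) = 1/64
  weight(W=2) = 1/80
  weight(W=3) = 1/64
  weight(W=4) = 1/80
Total weight = 1/64 + 1/80 + 1/64 + 1/80 = 9/160
P(W=1 | obs) = 1/64 / 9/160 = 5/18
P(W=2 | obs) = 1/80 / 9/160 = 2/9
P(W=3 | obs) = 1/64 / 9/160 = 5/18
P(W=4 | obs) = 1/80 / 9/160 = 2/9

P(W = 2 | obs) = 2/9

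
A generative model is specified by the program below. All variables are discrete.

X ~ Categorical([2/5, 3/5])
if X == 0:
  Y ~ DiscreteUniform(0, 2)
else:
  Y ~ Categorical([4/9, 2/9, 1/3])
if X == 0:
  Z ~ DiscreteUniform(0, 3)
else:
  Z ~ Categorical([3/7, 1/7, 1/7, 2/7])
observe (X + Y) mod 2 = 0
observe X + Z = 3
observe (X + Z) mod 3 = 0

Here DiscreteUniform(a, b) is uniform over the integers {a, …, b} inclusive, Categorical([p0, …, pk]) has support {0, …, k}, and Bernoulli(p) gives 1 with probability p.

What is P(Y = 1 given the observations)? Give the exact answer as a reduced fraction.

Enumerate traces; 3 have nonzero weight after conditioning:
  (X=0, Y=0, Z=3) weight 1/30
  (X=0, Y=2, Z=3) weight 1/30
  (X=1, Y=1, Z=2) weight 2/105
Group by Y:
  weight(Y=0) = 1/30
  weight(Y=1) = 2/105
  weight(Y=2) = 1/30
Total weight = 1/30 + 2/105 + 1/30 = 3/35
P(Y=0 | obs) = 1/30 / 3/35 = 7/18
P(Y=1 | obs) = 2/105 / 3/35 = 2/9
P(Y=2 | obs) = 1/30 / 3/35 = 7/18

P(Y = 1 | obs) = 2/9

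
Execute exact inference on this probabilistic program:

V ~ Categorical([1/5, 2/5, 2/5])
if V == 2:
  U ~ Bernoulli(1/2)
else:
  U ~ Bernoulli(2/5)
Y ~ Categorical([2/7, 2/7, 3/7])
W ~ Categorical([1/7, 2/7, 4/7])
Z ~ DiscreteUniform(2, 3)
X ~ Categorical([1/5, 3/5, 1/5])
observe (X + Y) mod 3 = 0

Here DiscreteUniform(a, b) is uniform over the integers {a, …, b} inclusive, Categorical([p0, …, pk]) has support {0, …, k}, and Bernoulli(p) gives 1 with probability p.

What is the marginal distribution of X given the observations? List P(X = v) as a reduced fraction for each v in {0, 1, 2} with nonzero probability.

Enumerate traces; 108 have nonzero weight after conditioning:
  (V=0, U=0, Y=0, W=0, Z=2, X=0) weight 3/6125
  (V=0, U=0, Y=0, W=0, Z=3, X=0) weight 3/6125
  (V=0, U=0, Y=0, W=1, Z=2, X=0) weight 6/6125
  (V=0, U=0, Y=0, W=1, Z=3, X=0) weight 6/6125
  (V=0, U=0, Y=0, W=2, Z=2, X=0) weight 12/6125
  (V=0, U=0, Y=0, W=2, Z=3, X=0) weight 12/6125
  (V=0, U=0, Y=1, W=0, Z=2, X=2) weight 3/6125
  (V=0, U=0, Y=1, W=0, Z=3, X=2) weight 3/6125
  (V=0, U=0, Y=2, W=0, Z=2, X=1) weight 27/12250
  … 99 more
Group by X:
  weight(X=0) = 2/35
  weight(X=1) = 9/35
  weight(X=2) = 2/35
Total weight = 2/35 + 9/35 + 2/35 = 13/35
P(X=0 | obs) = 2/35 / 13/35 = 2/13
P(X=1 | obs) = 9/35 / 13/35 = 9/13
P(X=2 | obs) = 2/35 / 13/35 = 2/13

P(X=0) = 2/13, P(X=1) = 9/13, P(X=2) = 2/13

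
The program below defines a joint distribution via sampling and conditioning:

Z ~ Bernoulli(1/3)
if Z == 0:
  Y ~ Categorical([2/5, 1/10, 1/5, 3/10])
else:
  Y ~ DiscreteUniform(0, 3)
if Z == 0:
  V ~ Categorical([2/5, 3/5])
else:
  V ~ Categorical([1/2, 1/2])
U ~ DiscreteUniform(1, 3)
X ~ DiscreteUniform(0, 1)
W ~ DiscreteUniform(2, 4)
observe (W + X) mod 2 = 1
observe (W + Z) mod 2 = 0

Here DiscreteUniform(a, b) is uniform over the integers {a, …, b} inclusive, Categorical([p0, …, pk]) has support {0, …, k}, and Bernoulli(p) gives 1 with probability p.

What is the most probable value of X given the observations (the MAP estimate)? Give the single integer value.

Enumerate traces; 72 have nonzero weight after conditioning:
  (Z=0, Y=0, V=0, U=1, X=1, W=2) weight 4/675
  (Z=0, Y=0, V=0, U=1, X=1, W=4) weight 4/675
  (Z=0, Y=0, V=0, U=2, X=1, W=2) weight 4/675
  (Z=0, Y=0, V=0, U=2, X=1, W=4) weight 4/675
  (Z=0, Y=0, V=0, U=3, X=1, W=2) weight 4/675
  (Z=0, Y=0, V=0, U=3, X=1, W=4) weight 4/675
  (Z=0, Y=0, V=1, U=1, X=1, W=2) weight 2/225
  (Z=0, Y=0, V=1, U=1, X=1, W=4) weight 2/225
  (Z=1, Y=0, V=0, U=1, X=0, W=3) weight 1/432
  … 63 more
Group by X:
  weight(X=0) = 1/18
  weight(X=1) = 2/9
Total weight = 1/18 + 2/9 = 5/18
P(X=0 | obs) = 1/18 / 5/18 = 1/5
P(X=1 | obs) = 2/9 / 5/18 = 4/5
argmax = 1

argmax_v P(X = v | obs) = 1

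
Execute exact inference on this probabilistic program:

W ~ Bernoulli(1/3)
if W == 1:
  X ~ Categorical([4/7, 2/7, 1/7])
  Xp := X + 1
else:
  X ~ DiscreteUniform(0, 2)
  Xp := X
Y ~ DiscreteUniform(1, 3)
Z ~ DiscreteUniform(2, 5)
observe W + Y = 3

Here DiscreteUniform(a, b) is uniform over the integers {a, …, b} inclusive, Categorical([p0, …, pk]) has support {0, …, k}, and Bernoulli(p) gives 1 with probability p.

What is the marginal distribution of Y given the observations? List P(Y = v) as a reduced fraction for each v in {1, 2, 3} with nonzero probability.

Enumerate traces; 24 have nonzero weight after conditioning:
  (W=0, X=0, Y=3, Z=2) weight 1/54
  (W=0, X=0, Y=3, Z=3) weight 1/54
  (W=0, X=0, Y=3, Z=4) weight 1/54
  (W=0, X=0, Y=3, Z=5) weight 1/54
  (W=0, X=1, Y=3, Z=2) weight 1/54
  (W=0, X=1, Y=3, Z=3) weight 1/54
  (W=0, X=1, Y=3, Z=4) weight 1/54
  (W=0, X=1, Y=3, Z=5) weight 1/54
  (W=1, X=0, Y=2, Z=2) weight 1/63
  … 15 more
Group by Y:
  weight(Y=2) = 1/9
  weight(Y=3) = 2/9
Total weight = 1/9 + 2/9 = 1/3
P(Y=2 | obs) = 1/9 / 1/3 = 1/3
P(Y=3 | obs) = 2/9 / 1/3 = 2/3

P(Y=2) = 1/3, P(Y=3) = 2/3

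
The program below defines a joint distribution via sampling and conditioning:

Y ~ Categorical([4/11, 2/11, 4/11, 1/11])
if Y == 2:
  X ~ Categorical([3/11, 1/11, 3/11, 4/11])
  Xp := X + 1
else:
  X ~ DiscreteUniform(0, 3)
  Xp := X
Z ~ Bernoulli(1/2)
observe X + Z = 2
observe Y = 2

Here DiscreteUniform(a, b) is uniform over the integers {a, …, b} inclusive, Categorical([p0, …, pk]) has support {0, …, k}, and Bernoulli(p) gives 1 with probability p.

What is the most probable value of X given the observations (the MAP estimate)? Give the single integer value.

Enumerate traces; 2 have nonzero weight after conditioning:
  (Y=2, X=1, Z=1) weight 2/121
  (Y=2, X=2, Z=0) weight 6/121
Group by X:
  weight(X=1) = 2/121
  weight(X=2) = 6/121
Total weight = 2/121 + 6/121 = 8/121
P(X=1 | obs) = 2/121 / 8/121 = 1/4
P(X=2 | obs) = 6/121 / 8/121 = 3/4
argmax = 2

argmax_v P(X = v | obs) = 2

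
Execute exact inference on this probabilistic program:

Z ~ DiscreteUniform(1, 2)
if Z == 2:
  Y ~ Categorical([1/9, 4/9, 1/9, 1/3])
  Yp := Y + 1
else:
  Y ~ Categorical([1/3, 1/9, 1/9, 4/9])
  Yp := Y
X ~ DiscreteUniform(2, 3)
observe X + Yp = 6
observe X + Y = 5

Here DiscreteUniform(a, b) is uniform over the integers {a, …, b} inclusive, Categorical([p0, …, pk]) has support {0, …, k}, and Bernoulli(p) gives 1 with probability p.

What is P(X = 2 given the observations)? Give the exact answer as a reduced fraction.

Enumerate traces; 2 have nonzero weight after conditioning:
  (Z=2, Y=2, X=3) weight 1/36
  (Z=2, Y=3, X=2) weight 1/12
Group by X:
  weight(X=2) = 1/12
  weight(X=3) = 1/36
Total weight = 1/12 + 1/36 = 1/9
P(X=2 | obs) = 1/12 / 1/9 = 3/4
P(X=3 | obs) = 1/36 / 1/9 = 1/4

P(X = 2 | obs) = 3/4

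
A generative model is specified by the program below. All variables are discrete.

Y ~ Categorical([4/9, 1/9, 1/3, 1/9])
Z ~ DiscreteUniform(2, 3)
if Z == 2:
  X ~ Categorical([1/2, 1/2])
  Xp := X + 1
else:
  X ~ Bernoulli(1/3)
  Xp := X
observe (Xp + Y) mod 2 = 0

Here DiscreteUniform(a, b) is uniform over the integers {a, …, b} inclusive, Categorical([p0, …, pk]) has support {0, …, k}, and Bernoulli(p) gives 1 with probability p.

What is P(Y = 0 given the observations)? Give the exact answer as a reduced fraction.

Enumerate traces; 8 have nonzero weight after conditioning:
  (Y=0, Z=2, X=1) weight 1/9
  (Y=0, Z=3, X=0) weight 4/27
  (Y=1, Z=2, X=0) weight 1/36
  (Y=1, Z=3, X=1) weight 1/54
  (Y=2, Z=2, X=1) weight 1/12
  (Y=2, Z=3, X=0) weight 1/9
  (Y=3, Z=2, X=0) weight 1/36
  (Y=3, Z=3, X=1) weight 1/54
Group by Y:
  weight(Y=0) = 7/27
  weight(Y=1) = 5/108
  weight(Y=2) = 7/36
  weight(Y=3) = 5/108
Total weight = 7/27 + 5/108 + 7/36 + 5/108 = 59/108
P(Y=0 | obs) = 7/27 / 59/108 = 28/59
P(Y=1 | obs) = 5/108 / 59/108 = 5/59
P(Y=2 | obs) = 7/36 / 59/108 = 21/59
P(Y=3 | obs) = 5/108 / 59/108 = 5/59

P(Y = 0 | obs) = 28/59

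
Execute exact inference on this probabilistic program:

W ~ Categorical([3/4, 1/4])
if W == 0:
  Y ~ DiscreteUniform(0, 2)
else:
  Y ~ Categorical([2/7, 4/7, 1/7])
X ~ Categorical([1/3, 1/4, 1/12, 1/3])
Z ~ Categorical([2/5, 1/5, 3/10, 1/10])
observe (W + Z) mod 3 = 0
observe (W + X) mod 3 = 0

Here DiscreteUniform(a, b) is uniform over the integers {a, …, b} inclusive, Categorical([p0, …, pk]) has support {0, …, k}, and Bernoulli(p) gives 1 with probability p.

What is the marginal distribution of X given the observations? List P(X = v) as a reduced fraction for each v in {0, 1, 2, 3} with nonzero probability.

Enumerate traces; 15 have nonzero weight after conditioning:
  (W=0, Y=0, X=0, Z=0) weight 1/30
  (W=0, Y=0, X=0, Z=3) weight 1/120
  (W=0, Y=0, X=3, Z=0) weight 1/30
  (W=0, Y=0, X=3, Z=3) weight 1/120
  (W=0, Y=1, X=0, Z=0) weight 1/30
  (W=0, Y=1, X=0, Z=3) weight 1/120
  (W=0, Y=1, X=3, Z=0) weight 1/30
  (W=0, Y=1, X=3, Z=3) weight 1/120
  (W=1, Y=0, X=2, Z=2) weight 1/560
  … 6 more
Group by X:
  weight(X=0) = 1/8
  weight(X=2) = 1/160
  weight(X=3) = 1/8
Total weight = 1/8 + 1/160 + 1/8 = 41/160
P(X=0 | obs) = 1/8 / 41/160 = 20/41
P(X=2 | obs) = 1/160 / 41/160 = 1/41
P(X=3 | obs) = 1/8 / 41/160 = 20/41

P(X=0) = 20/41, P(X=2) = 1/41, P(X=3) = 20/41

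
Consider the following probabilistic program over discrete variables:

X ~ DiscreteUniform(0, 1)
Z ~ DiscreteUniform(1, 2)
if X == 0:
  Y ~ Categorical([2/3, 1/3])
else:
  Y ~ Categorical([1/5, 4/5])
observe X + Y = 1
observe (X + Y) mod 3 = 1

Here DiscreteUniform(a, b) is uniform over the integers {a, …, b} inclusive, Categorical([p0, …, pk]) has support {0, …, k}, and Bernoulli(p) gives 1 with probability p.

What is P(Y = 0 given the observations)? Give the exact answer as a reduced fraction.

Enumerate traces; 4 have nonzero weight after conditioning:
  (X=0, Z=1, Y=1) weight 1/12
  (X=0, Z=2, Y=1) weight 1/12
  (X=1, Z=1, Y=0) weight 1/20
  (X=1, Z=2, Y=0) weight 1/20
Group by Y:
  weight(Y=0) = 1/10
  weight(Y=1) = 1/6
Total weight = 1/10 + 1/6 = 4/15
P(Y=0 | obs) = 1/10 / 4/15 = 3/8
P(Y=1 | obs) = 1/6 / 4/15 = 5/8

P(Y = 0 | obs) = 3/8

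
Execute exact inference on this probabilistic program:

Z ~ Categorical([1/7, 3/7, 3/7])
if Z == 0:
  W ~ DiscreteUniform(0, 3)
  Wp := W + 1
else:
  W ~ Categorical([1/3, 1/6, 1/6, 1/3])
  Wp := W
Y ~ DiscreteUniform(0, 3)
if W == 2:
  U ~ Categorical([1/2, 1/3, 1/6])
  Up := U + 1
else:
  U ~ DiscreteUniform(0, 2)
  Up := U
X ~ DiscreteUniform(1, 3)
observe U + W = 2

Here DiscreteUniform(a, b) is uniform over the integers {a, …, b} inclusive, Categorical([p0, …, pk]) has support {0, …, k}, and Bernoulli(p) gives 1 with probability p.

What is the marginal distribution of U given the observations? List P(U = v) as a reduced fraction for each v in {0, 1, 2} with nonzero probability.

P(U=0) = 15/43, P(U=1) = 10/43, P(U=2) = 18/43

Enumerate traces; 108 have nonzero weight after conditioning:
  (Z=0, W=0, Y=0, U=2, X=1) weight 1/1008
  (Z=0, W=0, Y=0, U=2, X=2) weight 1/1008
  (Z=0, W=0, Y=0, U=2, X=3) weight 1/1008
  (Z=0, W=0, Y=1, U=2, X=1) weight 1/1008
  (Z=0, W=0, Y=1, U=2, X=2) weight 1/1008
  (Z=0, W=0, Y=1, U=2, X=3) weight 1/1008
  (Z=0, W=0, Y=2, U=2, X=1) weight 1/1008
  (Z=0, W=0, Y=2, U=2, X=2) weight 1/1008
  (Z=0, W=1, Y=0, U=1, X=1) weight 1/1008
  (Z=0, W=2, Y=0, U=0, X=1) weight 1/672
  … 98 more
Group by U:
  weight(U=0) = 5/56
  weight(U=1) = 5/84
  weight(U=2) = 3/28
Total weight = 5/56 + 5/84 + 3/28 = 43/168
P(U=0 | obs) = 5/56 / 43/168 = 15/43
P(U=1 | obs) = 5/84 / 43/168 = 10/43
P(U=2 | obs) = 3/28 / 43/168 = 18/43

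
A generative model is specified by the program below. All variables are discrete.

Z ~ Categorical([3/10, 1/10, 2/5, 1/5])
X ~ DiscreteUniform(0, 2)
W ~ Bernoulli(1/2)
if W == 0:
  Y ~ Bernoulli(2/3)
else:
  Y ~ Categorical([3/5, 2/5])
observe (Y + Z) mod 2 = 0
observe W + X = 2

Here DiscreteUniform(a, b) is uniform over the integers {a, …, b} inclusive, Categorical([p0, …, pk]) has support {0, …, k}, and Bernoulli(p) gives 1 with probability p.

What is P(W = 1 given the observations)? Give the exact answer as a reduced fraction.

Enumerate traces; 8 have nonzero weight after conditioning:
  (Z=0, X=1, W=1, Y=0) weight 3/100
  (Z=0, X=2, W=0, Y=0) weight 1/60
  (Z=1, X=1, W=1, Y=1) weight 1/150
  (Z=1, X=2, W=0, Y=1) weight 1/90
  (Z=2, X=1, W=1, Y=0) weight 1/25
  (Z=2, X=2, W=0, Y=0) weight 1/45
  (Z=3, X=1, W=1, Y=1) weight 1/75
  (Z=3, X=2, W=0, Y=1) weight 1/45
Group by W:
  weight(W=0) = 13/180
  weight(W=1) = 9/100
Total weight = 13/180 + 9/100 = 73/450
P(W=0 | obs) = 13/180 / 73/450 = 65/146
P(W=1 | obs) = 9/100 / 73/450 = 81/146

P(W = 1 | obs) = 81/146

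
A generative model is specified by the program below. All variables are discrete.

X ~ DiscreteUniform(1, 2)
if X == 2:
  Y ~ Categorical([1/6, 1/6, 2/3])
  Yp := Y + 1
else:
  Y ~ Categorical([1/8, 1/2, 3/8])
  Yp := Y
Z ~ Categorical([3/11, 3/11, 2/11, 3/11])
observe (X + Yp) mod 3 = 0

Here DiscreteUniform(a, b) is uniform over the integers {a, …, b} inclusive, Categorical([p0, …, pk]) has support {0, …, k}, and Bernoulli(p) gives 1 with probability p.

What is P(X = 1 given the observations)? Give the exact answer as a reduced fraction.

Enumerate traces; 8 have nonzero weight after conditioning:
  (X=1, Y=2, Z=0) weight 9/176
  (X=1, Y=2, Z=1) weight 9/176
  (X=1, Y=2, Z=2) weight 3/88
  (X=1, Y=2, Z=3) weight 9/176
  (X=2, Y=0, Z=0) weight 1/44
  (X=2, Y=0, Z=1) weight 1/44
  (X=2, Y=0, Z=2) weight 1/66
  (X=2, Y=0, Z=3) weight 1/44
Group by X:
  weight(X=1) = 3/16
  weight(X=2) = 1/12
Total weight = 3/16 + 1/12 = 13/48
P(X=1 | obs) = 3/16 / 13/48 = 9/13
P(X=2 | obs) = 1/12 / 13/48 = 4/13

P(X = 1 | obs) = 9/13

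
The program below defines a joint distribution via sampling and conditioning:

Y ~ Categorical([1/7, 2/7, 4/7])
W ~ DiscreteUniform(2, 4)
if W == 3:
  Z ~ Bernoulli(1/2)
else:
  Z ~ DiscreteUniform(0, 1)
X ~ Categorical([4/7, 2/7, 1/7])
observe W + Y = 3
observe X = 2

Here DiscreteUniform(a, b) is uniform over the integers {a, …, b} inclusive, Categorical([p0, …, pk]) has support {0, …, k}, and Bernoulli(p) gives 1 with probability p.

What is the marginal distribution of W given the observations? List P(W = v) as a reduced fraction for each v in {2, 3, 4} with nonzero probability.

P(W=2) = 2/3, P(W=3) = 1/3

Enumerate traces; 4 have nonzero weight after conditioning:
  (Y=0, W=3, Z=0, X=2) weight 1/294
  (Y=0, W=3, Z=1, X=2) weight 1/294
  (Y=1, W=2, Z=0, X=2) weight 1/147
  (Y=1, W=2, Z=1, X=2) weight 1/147
Group by W:
  weight(W=2) = 2/147
  weight(W=3) = 1/147
Total weight = 2/147 + 1/147 = 1/49
P(W=2 | obs) = 2/147 / 1/49 = 2/3
P(W=3 | obs) = 1/147 / 1/49 = 1/3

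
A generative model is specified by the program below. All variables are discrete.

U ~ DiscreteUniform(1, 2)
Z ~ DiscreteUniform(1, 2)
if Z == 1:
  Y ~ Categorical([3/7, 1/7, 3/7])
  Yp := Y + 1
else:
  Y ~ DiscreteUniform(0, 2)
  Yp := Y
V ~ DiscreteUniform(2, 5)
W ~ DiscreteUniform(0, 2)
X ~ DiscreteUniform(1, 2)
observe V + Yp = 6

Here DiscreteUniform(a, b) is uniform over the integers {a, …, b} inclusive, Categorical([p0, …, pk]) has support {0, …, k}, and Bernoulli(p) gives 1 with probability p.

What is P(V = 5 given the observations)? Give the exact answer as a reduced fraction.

P(V = 5 | obs) = 16/35

Enumerate traces; 60 have nonzero weight after conditioning:
  (U=1, Z=1, Y=0, V=5, W=0, X=1) weight 1/224
  (U=1, Z=1, Y=0, V=5, W=0, X=2) weight 1/224
  (U=1, Z=1, Y=0, V=5, W=1, X=1) weight 1/224
  (U=1, Z=1, Y=0, V=5, W=1, X=2) weight 1/224
  (U=1, Z=1, Y=0, V=5, W=2, X=1) weight 1/224
  (U=1, Z=1, Y=0, V=5, W=2, X=2) weight 1/224
  (U=1, Z=1, Y=1, V=4, W=0, X=1) weight 1/672
  (U=1, Z=1, Y=1, V=4, W=0, X=2) weight 1/672
  (U=1, Z=1, Y=2, V=3, W=0, X=1) weight 1/224
  … 51 more
Group by V:
  weight(V=3) = 3/56
  weight(V=4) = 5/84
  weight(V=5) = 2/21
Total weight = 3/56 + 5/84 + 2/21 = 5/24
P(V=3 | obs) = 3/56 / 5/24 = 9/35
P(V=4 | obs) = 5/84 / 5/24 = 2/7
P(V=5 | obs) = 2/21 / 5/24 = 16/35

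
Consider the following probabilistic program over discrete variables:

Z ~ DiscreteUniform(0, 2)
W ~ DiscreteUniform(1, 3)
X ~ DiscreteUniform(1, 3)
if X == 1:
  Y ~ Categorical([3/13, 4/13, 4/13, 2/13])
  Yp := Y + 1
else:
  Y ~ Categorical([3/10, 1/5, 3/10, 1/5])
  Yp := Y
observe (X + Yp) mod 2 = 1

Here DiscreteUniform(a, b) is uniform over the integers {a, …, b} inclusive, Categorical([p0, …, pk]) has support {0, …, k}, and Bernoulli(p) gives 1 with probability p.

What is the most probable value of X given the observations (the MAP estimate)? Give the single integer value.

argmax_v P(X = v | obs) = 3

Enumerate traces; 54 have nonzero weight after conditioning:
  (Z=0, W=1, X=1, Y=1) weight 4/351
  (Z=0, W=1, X=1, Y=3) weight 2/351
  (Z=0, W=1, X=2, Y=1) weight 1/135
  (Z=0, W=1, X=2, Y=3) weight 1/135
  (Z=0, W=1, X=3, Y=0) weight 1/90
  (Z=0, W=1, X=3, Y=2) weight 1/90
  (Z=0, W=2, X=1, Y=1) weight 4/351
  (Z=0, W=2, X=1, Y=3) weight 2/351
  … 46 more
Group by X:
  weight(X=1) = 2/13
  weight(X=2) = 2/15
  weight(X=3) = 1/5
Total weight = 2/13 + 2/15 + 1/5 = 19/39
P(X=1 | obs) = 2/13 / 19/39 = 6/19
P(X=2 | obs) = 2/15 / 19/39 = 26/95
P(X=3 | obs) = 1/5 / 19/39 = 39/95
argmax = 3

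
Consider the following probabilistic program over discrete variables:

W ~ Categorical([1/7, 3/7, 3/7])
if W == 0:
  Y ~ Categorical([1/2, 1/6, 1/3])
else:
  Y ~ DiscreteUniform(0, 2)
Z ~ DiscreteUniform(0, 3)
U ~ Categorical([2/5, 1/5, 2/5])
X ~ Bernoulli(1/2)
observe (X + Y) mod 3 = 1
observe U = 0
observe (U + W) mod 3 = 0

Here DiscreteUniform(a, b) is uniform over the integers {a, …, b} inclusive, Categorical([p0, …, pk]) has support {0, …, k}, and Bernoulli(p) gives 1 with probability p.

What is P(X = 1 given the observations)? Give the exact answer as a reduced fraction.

P(X = 1 | obs) = 3/4

Enumerate traces; 8 have nonzero weight after conditioning:
  (W=0, Y=0, Z=0, U=0, X=1) weight 1/280
  (W=0, Y=0, Z=1, U=0, X=1) weight 1/280
  (W=0, Y=0, Z=2, U=0, X=1) weight 1/280
  (W=0, Y=0, Z=3, U=0, X=1) weight 1/280
  (W=0, Y=1, Z=0, U=0, X=0) weight 1/840
  (W=0, Y=1, Z=1, U=0, X=0) weight 1/840
  (W=0, Y=1, Z=2, U=0, X=0) weight 1/840
  (W=0, Y=1, Z=3, U=0, X=0) weight 1/840
Group by X:
  weight(X=0) = 1/210
  weight(X=1) = 1/70
Total weight = 1/210 + 1/70 = 2/105
P(X=0 | obs) = 1/210 / 2/105 = 1/4
P(X=1 | obs) = 1/70 / 2/105 = 3/4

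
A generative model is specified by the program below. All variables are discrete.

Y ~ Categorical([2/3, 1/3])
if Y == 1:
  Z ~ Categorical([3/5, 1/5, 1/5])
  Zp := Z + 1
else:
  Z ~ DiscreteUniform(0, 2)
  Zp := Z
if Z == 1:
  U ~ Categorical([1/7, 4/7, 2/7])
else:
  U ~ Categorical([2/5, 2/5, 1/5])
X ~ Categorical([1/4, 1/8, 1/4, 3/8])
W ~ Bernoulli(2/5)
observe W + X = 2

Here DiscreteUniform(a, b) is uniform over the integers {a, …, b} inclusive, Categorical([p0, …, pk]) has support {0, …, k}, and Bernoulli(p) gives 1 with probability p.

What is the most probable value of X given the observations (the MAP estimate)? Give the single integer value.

Enumerate traces; 36 have nonzero weight after conditioning:
  (Y=0, Z=0, U=0, X=1, W=1) weight 1/225
  (Y=0, Z=0, U=0, X=2, W=0) weight 1/75
  (Y=0, Z=0, U=1, X=1, W=1) weight 1/225
  (Y=0, Z=0, U=1, X=2, W=0) weight 1/75
  (Y=0, Z=0, U=2, X=1, W=1) weight 1/450
  (Y=0, Z=0, U=2, X=2, W=0) weight 1/150
  (Y=0, Z=1, U=0, X=1, W=1) weight 1/630
  (Y=0, Z=1, U=0, X=2, W=0) weight 1/210
  … 28 more
Group by X:
  weight(X=1) = 1/20
  weight(X=2) = 3/20
Total weight = 1/20 + 3/20 = 1/5
P(X=1 | obs) = 1/20 / 1/5 = 1/4
P(X=2 | obs) = 3/20 / 1/5 = 3/4
argmax = 2

argmax_v P(X = v | obs) = 2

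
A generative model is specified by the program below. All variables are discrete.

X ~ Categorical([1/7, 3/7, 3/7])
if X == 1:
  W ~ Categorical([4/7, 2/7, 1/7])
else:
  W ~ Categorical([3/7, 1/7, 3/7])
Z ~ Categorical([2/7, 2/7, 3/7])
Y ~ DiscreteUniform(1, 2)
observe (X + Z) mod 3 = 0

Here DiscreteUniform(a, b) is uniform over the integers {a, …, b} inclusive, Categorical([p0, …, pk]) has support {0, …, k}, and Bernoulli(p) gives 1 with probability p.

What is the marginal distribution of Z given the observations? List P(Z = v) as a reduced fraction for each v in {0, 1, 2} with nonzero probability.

P(Z=0) = 2/17, P(Z=1) = 6/17, P(Z=2) = 9/17

Enumerate traces; 18 have nonzero weight after conditioning:
  (X=0, W=0, Z=0, Y=1) weight 3/343
  (X=0, W=0, Z=0, Y=2) weight 3/343
  (X=0, W=1, Z=0, Y=1) weight 1/343
  (X=0, W=1, Z=0, Y=2) weight 1/343
  (X=0, W=2, Z=0, Y=1) weight 3/343
  (X=0, W=2, Z=0, Y=2) weight 3/343
  (X=1, W=0, Z=2, Y=1) weight 18/343
  (X=1, W=0, Z=2, Y=2) weight 18/343
  (X=2, W=0, Z=1, Y=1) weight 9/343
  … 9 more
Group by Z:
  weight(Z=0) = 2/49
  weight(Z=1) = 6/49
  weight(Z=2) = 9/49
Total weight = 2/49 + 6/49 + 9/49 = 17/49
P(Z=0 | obs) = 2/49 / 17/49 = 2/17
P(Z=1 | obs) = 6/49 / 17/49 = 6/17
P(Z=2 | obs) = 9/49 / 17/49 = 9/17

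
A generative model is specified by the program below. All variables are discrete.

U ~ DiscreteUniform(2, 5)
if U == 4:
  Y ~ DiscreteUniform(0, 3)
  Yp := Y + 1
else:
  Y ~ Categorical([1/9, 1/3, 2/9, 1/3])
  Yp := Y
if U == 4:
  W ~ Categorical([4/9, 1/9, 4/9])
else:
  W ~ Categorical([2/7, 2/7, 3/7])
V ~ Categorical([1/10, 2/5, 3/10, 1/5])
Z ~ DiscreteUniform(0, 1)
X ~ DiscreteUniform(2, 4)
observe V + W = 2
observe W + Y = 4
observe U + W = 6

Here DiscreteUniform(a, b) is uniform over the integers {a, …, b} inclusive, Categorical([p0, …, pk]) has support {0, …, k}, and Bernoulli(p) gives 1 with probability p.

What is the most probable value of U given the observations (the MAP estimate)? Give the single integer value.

Enumerate traces; 12 have nonzero weight after conditioning:
  (U=4, Y=2, W=2, V=0, Z=0, X=2) weight 1/2160
  (U=4, Y=2, W=2, V=0, Z=0, X=3) weight 1/2160
  (U=4, Y=2, W=2, V=0, Z=0, X=4) weight 1/2160
  (U=4, Y=2, W=2, V=0, Z=1, X=2) weight 1/2160
  (U=4, Y=2, W=2, V=0, Z=1, X=3) weight 1/2160
  (U=4, Y=2, W=2, V=0, Z=1, X=4) weight 1/2160
  (U=5, Y=3, W=1, V=1, Z=0, X=2) weight 1/630
  (U=5, Y=3, W=1, V=1, Z=0, X=3) weight 1/630
  … 4 more
Group by U:
  weight(U=4) = 1/360
  weight(U=5) = 1/105
Total weight = 1/360 + 1/105 = 31/2520
P(U=4 | obs) = 1/360 / 31/2520 = 7/31
P(U=5 | obs) = 1/105 / 31/2520 = 24/31
argmax = 5

argmax_v P(U = v | obs) = 5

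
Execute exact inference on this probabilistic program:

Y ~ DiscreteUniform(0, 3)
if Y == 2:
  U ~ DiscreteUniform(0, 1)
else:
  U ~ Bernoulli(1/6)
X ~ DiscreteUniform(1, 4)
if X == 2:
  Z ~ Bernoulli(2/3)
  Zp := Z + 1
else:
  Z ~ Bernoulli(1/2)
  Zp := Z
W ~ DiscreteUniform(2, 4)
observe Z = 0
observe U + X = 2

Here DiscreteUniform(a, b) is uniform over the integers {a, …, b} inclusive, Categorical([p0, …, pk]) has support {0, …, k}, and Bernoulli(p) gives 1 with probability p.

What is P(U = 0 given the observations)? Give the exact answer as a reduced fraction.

P(U = 0 | obs) = 2/3

Enumerate traces; 24 have nonzero weight after conditioning:
  (Y=0, U=0, X=2, Z=0, W=2) weight 5/864
  (Y=0, U=0, X=2, Z=0, W=3) weight 5/864
  (Y=0, U=0, X=2, Z=0, W=4) weight 5/864
  (Y=0, U=1, X=1, Z=0, W=2) weight 1/576
  (Y=0, U=1, X=1, Z=0, W=3) weight 1/576
  (Y=0, U=1, X=1, Z=0, W=4) weight 1/576
  (Y=1, U=0, X=2, Z=0, W=2) weight 5/864
  (Y=1, U=0, X=2, Z=0, W=3) weight 5/864
  … 16 more
Group by U:
  weight(U=0) = 1/16
  weight(U=1) = 1/32
Total weight = 1/16 + 1/32 = 3/32
P(U=0 | obs) = 1/16 / 3/32 = 2/3
P(U=1 | obs) = 1/32 / 3/32 = 1/3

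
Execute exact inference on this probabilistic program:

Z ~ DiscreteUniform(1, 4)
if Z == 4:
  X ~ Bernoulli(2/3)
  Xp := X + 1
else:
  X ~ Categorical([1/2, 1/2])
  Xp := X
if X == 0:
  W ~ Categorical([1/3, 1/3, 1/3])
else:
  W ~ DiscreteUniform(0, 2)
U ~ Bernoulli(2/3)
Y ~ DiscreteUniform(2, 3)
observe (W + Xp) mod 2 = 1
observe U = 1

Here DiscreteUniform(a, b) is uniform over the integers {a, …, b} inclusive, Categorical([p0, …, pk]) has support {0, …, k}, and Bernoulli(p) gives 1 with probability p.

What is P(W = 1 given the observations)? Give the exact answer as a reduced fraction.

Enumerate traces; 24 have nonzero weight after conditioning:
  (Z=1, X=0, W=1, U=1, Y=2) weight 1/72
  (Z=1, X=0, W=1, U=1, Y=3) weight 1/72
  (Z=1, X=1, W=0, U=1, Y=2) weight 1/72
  (Z=1, X=1, W=0, U=1, Y=3) weight 1/72
  (Z=1, X=1, W=2, U=1, Y=2) weight 1/72
  (Z=1, X=1, W=2, U=1, Y=3) weight 1/72
  (Z=2, X=0, W=1, U=1, Y=2) weight 1/72
  (Z=2, X=0, W=1, U=1, Y=3) weight 1/72
  … 16 more
Group by W:
  weight(W=0) = 11/108
  weight(W=1) = 13/108
  weight(W=2) = 11/108
Total weight = 11/108 + 13/108 + 11/108 = 35/108
P(W=0 | obs) = 11/108 / 35/108 = 11/35
P(W=1 | obs) = 13/108 / 35/108 = 13/35
P(W=2 | obs) = 11/108 / 35/108 = 11/35

P(W = 1 | obs) = 13/35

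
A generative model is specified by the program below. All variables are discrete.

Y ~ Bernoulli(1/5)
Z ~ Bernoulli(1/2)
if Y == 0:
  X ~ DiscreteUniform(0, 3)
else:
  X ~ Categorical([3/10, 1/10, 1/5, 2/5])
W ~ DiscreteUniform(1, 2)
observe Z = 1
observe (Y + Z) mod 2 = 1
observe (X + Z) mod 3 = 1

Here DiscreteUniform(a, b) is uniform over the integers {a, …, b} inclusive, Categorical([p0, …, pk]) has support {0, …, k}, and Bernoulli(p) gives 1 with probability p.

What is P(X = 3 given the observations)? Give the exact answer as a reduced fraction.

Enumerate traces; 4 have nonzero weight after conditioning:
  (Y=0, Z=1, X=0, W=1) weight 1/20
  (Y=0, Z=1, X=0, W=2) weight 1/20
  (Y=0, Z=1, X=3, W=1) weight 1/20
  (Y=0, Z=1, X=3, W=2) weight 1/20
Group by X:
  weight(X=0) = 1/10
  weight(X=3) = 1/10
Total weight = 1/10 + 1/10 = 1/5
P(X=0 | obs) = 1/10 / 1/5 = 1/2
P(X=3 | obs) = 1/10 / 1/5 = 1/2

P(X = 3 | obs) = 1/2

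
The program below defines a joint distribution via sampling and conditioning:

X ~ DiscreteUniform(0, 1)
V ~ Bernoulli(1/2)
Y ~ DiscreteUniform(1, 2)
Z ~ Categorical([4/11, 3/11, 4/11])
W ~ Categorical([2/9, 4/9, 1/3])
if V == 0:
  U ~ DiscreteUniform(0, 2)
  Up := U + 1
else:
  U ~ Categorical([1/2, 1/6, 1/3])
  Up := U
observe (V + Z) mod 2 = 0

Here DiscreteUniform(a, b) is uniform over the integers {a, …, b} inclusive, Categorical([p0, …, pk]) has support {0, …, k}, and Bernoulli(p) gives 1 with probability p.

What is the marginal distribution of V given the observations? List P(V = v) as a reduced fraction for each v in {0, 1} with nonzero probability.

P(V=0) = 8/11, P(V=1) = 3/11

Enumerate traces; 108 have nonzero weight after conditioning:
  (X=0, V=0, Y=1, Z=0, W=0, U=0) weight 1/297
  (X=0, V=0, Y=1, Z=0, W=0, U=1) weight 1/297
  (X=0, V=0, Y=1, Z=0, W=0, U=2) weight 1/297
  (X=0, V=0, Y=1, Z=0, W=1, U=0) weight 2/297
  (X=0, V=0, Y=1, Z=0, W=1, U=1) weight 2/297
  (X=0, V=0, Y=1, Z=0, W=1, U=2) weight 2/297
  (X=0, V=0, Y=1, Z=0, W=2, U=0) weight 1/198
  (X=0, V=0, Y=1, Z=0, W=2, U=1) weight 1/198
  (X=0, V=1, Y=1, Z=1, W=0, U=0) weight 1/264
  … 99 more
Group by V:
  weight(V=0) = 4/11
  weight(V=1) = 3/22
Total weight = 4/11 + 3/22 = 1/2
P(V=0 | obs) = 4/11 / 1/2 = 8/11
P(V=1 | obs) = 3/22 / 1/2 = 3/11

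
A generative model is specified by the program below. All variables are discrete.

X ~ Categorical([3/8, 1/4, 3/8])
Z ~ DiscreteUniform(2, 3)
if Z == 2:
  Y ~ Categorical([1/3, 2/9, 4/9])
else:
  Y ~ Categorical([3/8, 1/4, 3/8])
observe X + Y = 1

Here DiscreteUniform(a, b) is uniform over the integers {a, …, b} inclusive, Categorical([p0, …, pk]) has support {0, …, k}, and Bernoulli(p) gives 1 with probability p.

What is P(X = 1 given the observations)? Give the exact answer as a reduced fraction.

Enumerate traces; 4 have nonzero weight after conditioning:
  (X=0, Z=2, Y=1) weight 1/24
  (X=0, Z=3, Y=1) weight 3/64
  (X=1, Z=2, Y=0) weight 1/24
  (X=1, Z=3, Y=0) weight 3/64
Group by X:
  weight(X=0) = 17/192
  weight(X=1) = 17/192
Total weight = 17/192 + 17/192 = 17/96
P(X=0 | obs) = 17/192 / 17/96 = 1/2
P(X=1 | obs) = 17/192 / 17/96 = 1/2

P(X = 1 | obs) = 1/2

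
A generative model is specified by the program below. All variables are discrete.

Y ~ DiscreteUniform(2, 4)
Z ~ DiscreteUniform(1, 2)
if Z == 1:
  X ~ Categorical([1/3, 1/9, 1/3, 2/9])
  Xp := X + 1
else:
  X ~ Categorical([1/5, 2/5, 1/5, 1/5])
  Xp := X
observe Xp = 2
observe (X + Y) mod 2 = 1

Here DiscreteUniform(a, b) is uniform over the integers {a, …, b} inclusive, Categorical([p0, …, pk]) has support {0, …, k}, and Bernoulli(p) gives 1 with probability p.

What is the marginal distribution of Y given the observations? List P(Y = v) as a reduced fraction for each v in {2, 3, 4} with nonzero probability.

Enumerate traces; 3 have nonzero weight after conditioning:
  (Y=2, Z=1, X=1) weight 1/54
  (Y=3, Z=2, X=2) weight 1/30
  (Y=4, Z=1, X=1) weight 1/54
Group by Y:
  weight(Y=2) = 1/54
  weight(Y=3) = 1/30
  weight(Y=4) = 1/54
Total weight = 1/54 + 1/30 + 1/54 = 19/270
P(Y=2 | obs) = 1/54 / 19/270 = 5/19
P(Y=3 | obs) = 1/30 / 19/270 = 9/19
P(Y=4 | obs) = 1/54 / 19/270 = 5/19

P(Y=2) = 5/19, P(Y=3) = 9/19, P(Y=4) = 5/19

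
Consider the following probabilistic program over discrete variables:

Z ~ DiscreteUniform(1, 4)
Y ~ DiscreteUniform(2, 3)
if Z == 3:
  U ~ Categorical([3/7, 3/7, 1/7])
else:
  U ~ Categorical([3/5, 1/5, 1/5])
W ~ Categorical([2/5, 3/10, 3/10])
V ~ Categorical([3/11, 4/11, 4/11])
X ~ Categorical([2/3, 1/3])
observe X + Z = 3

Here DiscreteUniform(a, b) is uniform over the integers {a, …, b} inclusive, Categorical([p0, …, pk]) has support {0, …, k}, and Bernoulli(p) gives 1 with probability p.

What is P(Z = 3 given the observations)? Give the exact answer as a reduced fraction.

Enumerate traces; 108 have nonzero weight after conditioning:
  (Z=2, Y=2, U=0, W=0, V=0, X=1) weight 3/1100
  (Z=2, Y=2, U=0, W=0, V=1, X=1) weight 1/275
  (Z=2, Y=2, U=0, W=0, V=2, X=1) weight 1/275
  (Z=2, Y=2, U=0, W=1, V=0, X=1) weight 9/4400
  (Z=2, Y=2, U=0, W=1, V=1, X=1) weight 3/1100
  (Z=2, Y=2, U=0, W=1, V=2, X=1) weight 3/1100
  (Z=2, Y=2, U=0, W=2, V=0, X=1) weight 9/4400
  (Z=2, Y=2, U=0, W=2, V=1, X=1) weight 3/1100
  (Z=3, Y=2, U=0, W=0, V=0, X=0) weight 3/770
  … 99 more
Group by Z:
  weight(Z=2) = 1/12
  weight(Z=3) = 1/6
Total weight = 1/12 + 1/6 = 1/4
P(Z=2 | obs) = 1/12 / 1/4 = 1/3
P(Z=3 | obs) = 1/6 / 1/4 = 2/3

P(Z = 3 | obs) = 2/3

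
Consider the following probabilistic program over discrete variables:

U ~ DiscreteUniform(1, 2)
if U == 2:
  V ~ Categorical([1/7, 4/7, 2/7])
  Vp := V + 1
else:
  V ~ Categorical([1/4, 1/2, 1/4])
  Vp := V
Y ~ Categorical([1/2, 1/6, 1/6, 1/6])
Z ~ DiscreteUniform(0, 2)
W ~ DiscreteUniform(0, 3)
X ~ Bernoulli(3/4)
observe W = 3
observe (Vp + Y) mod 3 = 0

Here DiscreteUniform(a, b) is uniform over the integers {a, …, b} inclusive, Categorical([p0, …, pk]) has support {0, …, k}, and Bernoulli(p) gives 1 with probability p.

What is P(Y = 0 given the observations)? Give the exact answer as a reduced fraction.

Enumerate traces; 48 have nonzero weight after conditioning:
  (U=1, V=0, Y=0, Z=0, W=3, X=0) weight 1/768
  (U=1, V=0, Y=0, Z=0, W=3, X=1) weight 1/256
  (U=1, V=0, Y=0, Z=1, W=3, X=0) weight 1/768
  (U=1, V=0, Y=0, Z=1, W=3, X=1) weight 1/256
  (U=1, V=0, Y=0, Z=2, W=3, X=0) weight 1/768
  (U=1, V=0, Y=0, Z=2, W=3, X=1) weight 1/256
  (U=1, V=0, Y=3, Z=0, W=3, X=0) weight 1/2304
  (U=1, V=0, Y=3, Z=0, W=3, X=1) weight 1/768
  (U=1, V=1, Y=2, Z=0, W=3, X=0) weight 1/1152
  (U=1, V=2, Y=1, Z=0, W=3, X=0) weight 1/2304
  … 38 more
Group by Y:
  weight(Y=0) = 15/448
  weight(Y=1) = 23/1344
  weight(Y=2) = 3/224
  weight(Y=3) = 5/448
Total weight = 15/448 + 23/1344 + 3/224 + 5/448 = 101/1344
P(Y=0 | obs) = 15/448 / 101/1344 = 45/101
P(Y=1 | obs) = 23/1344 / 101/1344 = 23/101
P(Y=2 | obs) = 3/224 / 101/1344 = 18/101
P(Y=3 | obs) = 5/448 / 101/1344 = 15/101

P(Y = 0 | obs) = 45/101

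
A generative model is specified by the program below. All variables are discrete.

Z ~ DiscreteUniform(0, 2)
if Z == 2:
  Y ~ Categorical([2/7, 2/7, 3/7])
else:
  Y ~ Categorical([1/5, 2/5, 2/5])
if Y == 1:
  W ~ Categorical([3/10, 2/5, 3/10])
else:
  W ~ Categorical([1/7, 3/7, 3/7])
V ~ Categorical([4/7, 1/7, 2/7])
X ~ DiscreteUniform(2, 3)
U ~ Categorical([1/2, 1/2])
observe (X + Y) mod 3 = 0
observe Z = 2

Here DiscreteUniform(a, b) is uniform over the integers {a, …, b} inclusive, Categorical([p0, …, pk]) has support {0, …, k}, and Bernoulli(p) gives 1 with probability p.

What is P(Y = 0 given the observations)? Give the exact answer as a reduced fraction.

P(Y = 0 | obs) = 1/2

Enumerate traces; 36 have nonzero weight after conditioning:
  (Z=2, Y=0, W=0, V=0, X=3, U=0) weight 2/1029
  (Z=2, Y=0, W=0, V=0, X=3, U=1) weight 2/1029
  (Z=2, Y=0, W=0, V=1, X=3, U=0) weight 1/2058
  (Z=2, Y=0, W=0, V=1, X=3, U=1) weight 1/2058
  (Z=2, Y=0, W=0, V=2, X=3, U=0) weight 1/1029
  (Z=2, Y=0, W=0, V=2, X=3, U=1) weight 1/1029
  (Z=2, Y=0, W=1, V=0, X=3, U=0) weight 2/343
  (Z=2, Y=0, W=1, V=0, X=3, U=1) weight 2/343
  (Z=2, Y=1, W=0, V=0, X=2, U=0) weight 1/245
  … 27 more
Group by Y:
  weight(Y=0) = 1/21
  weight(Y=1) = 1/21
Total weight = 1/21 + 1/21 = 2/21
P(Y=0 | obs) = 1/21 / 2/21 = 1/2
P(Y=1 | obs) = 1/21 / 2/21 = 1/2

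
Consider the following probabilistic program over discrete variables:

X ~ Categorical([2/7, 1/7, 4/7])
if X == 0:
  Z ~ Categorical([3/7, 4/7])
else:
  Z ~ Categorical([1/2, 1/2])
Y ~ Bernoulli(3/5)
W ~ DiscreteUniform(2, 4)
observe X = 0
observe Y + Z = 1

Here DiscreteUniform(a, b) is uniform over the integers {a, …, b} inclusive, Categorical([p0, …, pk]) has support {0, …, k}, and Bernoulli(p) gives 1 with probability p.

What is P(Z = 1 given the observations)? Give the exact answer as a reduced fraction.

P(Z = 1 | obs) = 8/17

Enumerate traces; 6 have nonzero weight after conditioning:
  (X=0, Z=0, Y=1, W=2) weight 6/245
  (X=0, Z=0, Y=1, W=3) weight 6/245
  (X=0, Z=0, Y=1, W=4) weight 6/245
  (X=0, Z=1, Y=0, W=2) weight 16/735
  (X=0, Z=1, Y=0, W=3) weight 16/735
  (X=0, Z=1, Y=0, W=4) weight 16/735
Group by Z:
  weight(Z=0) = 18/245
  weight(Z=1) = 16/245
Total weight = 18/245 + 16/245 = 34/245
P(Z=0 | obs) = 18/245 / 34/245 = 9/17
P(Z=1 | obs) = 16/245 / 34/245 = 8/17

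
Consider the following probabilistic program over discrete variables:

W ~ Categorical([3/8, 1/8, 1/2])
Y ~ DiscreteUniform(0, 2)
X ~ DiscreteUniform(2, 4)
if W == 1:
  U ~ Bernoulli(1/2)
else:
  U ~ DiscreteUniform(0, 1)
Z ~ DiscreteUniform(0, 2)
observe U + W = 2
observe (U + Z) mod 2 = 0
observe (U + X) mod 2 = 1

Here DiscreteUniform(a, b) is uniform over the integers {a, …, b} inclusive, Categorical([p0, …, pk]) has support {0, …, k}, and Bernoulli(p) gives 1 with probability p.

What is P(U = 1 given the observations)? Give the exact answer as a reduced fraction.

Enumerate traces; 12 have nonzero weight after conditioning:
  (W=1, Y=0, X=2, U=1, Z=1) weight 1/432
  (W=1, Y=0, X=4, U=1, Z=1) weight 1/432
  (W=1, Y=1, X=2, U=1, Z=1) weight 1/432
  (W=1, Y=1, X=4, U=1, Z=1) weight 1/432
  (W=1, Y=2, X=2, U=1, Z=1) weight 1/432
  (W=1, Y=2, X=4, U=1, Z=1) weight 1/432
  (W=2, Y=0, X=3, U=0, Z=0) weight 1/108
  (W=2, Y=0, X=3, U=0, Z=2) weight 1/108
  … 4 more
Group by U:
  weight(U=0) = 1/18
  weight(U=1) = 1/72
Total weight = 1/18 + 1/72 = 5/72
P(U=0 | obs) = 1/18 / 5/72 = 4/5
P(U=1 | obs) = 1/72 / 5/72 = 1/5

P(U = 1 | obs) = 1/5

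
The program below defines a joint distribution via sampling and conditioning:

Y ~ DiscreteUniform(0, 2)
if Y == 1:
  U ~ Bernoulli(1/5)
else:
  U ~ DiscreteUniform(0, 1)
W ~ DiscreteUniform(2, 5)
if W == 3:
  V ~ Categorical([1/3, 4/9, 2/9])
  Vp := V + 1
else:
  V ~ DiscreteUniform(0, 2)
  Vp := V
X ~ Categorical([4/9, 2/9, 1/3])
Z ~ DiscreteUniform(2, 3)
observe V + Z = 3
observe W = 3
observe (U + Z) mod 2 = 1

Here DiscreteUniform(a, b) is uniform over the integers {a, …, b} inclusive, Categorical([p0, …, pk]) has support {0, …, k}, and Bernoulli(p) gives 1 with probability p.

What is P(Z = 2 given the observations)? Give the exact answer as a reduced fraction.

P(Z = 2 | obs) = 8/17

Enumerate traces; 18 have nonzero weight after conditioning:
  (Y=0, U=0, W=3, V=0, X=0, Z=3) weight 1/324
  (Y=0, U=0, W=3, V=0, X=1, Z=3) weight 1/648
  (Y=0, U=0, W=3, V=0, X=2, Z=3) weight 1/432
  (Y=0, U=1, W=3, V=1, X=0, Z=2) weight 1/243
  (Y=0, U=1, W=3, V=1, X=1, Z=2) weight 1/486
  (Y=0, U=1, W=3, V=1, X=2, Z=2) weight 1/324
  (Y=1, U=0, W=3, V=0, X=0, Z=3) weight 2/405
  (Y=1, U=0, W=3, V=0, X=1, Z=3) weight 1/405
  … 10 more
Group by Z:
  weight(Z=2) = 1/45
  weight(Z=3) = 1/40
Total weight = 1/45 + 1/40 = 17/360
P(Z=2 | obs) = 1/45 / 17/360 = 8/17
P(Z=3 | obs) = 1/40 / 17/360 = 9/17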